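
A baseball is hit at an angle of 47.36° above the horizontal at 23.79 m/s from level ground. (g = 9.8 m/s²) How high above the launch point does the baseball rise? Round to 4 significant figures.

Vertical component of launch velocity: v_y = 23.79 sin 47.36° = 17.501 m/s.
At the highest point the vertical velocity is zero, so v_y² = 2 g h_max.
h_max = (17.501)² / (2 × 9.8) = 306.29 / 19.60 = 15.63 m.

15.63 m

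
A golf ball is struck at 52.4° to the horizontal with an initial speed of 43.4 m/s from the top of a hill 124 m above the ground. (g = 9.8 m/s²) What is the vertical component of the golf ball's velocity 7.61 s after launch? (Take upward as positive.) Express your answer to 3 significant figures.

-40.2 m/s

Initial vertical component: v_y0 = 43.4 sin 52.4° = 34.39 m/s.
v_y(t) = v_y0 − g t = 34.39 − 9.8 × 7.61 = -40.2 m/s.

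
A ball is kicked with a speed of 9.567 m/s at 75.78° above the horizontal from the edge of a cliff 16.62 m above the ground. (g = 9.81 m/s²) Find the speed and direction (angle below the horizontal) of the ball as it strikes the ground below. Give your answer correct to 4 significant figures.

v_x = 9.567 cos 75.78° = 2.3501 m/s (constant).
|v_y| at impact = √((9.2739)² + 2×9.81×16.62) = 20.300 m/s.
Speed = √(2.3501² + 20.300²) = 20.44 m/s; angle = arctan(20.300/2.3501) = 83.40° below horizontal.

20.44 m/s at 83.40° below the horizontal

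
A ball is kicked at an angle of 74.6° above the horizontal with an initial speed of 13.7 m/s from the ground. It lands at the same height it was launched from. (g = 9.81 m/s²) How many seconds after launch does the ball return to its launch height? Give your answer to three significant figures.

2.69 s

Vertical component: v_y = 13.7 sin 74.6° = 13.21 m/s.
For a projectile landing at launch height, time of flight is t = 2 v_y / g = 2 × 13.21 / 9.81 = 2.69 s.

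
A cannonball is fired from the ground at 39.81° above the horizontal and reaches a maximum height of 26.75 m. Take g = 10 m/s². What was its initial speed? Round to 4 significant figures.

36.13 m/s

At maximum height v_y = 0, so (v₀ sin θ)² = 2 g H.
v₀ sin 39.81° = √(2 × 10 × 26.75) = 23.130 m/s.
v₀ = 23.130 / sin 39.81° = 23.130 / 0.6402 = 36.13 m/s.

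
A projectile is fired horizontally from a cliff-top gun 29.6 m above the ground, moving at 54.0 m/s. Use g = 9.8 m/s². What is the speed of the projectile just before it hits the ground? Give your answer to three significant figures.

Fall time: t = √(2 × 29.6 / 9.8) = 2.458 s.
At impact: v_x = 54.0 m/s (unchanged), v_y = g t = 9.8 × 2.458 = 24.09 m/s.
Speed = √(v_x² + v_y²) = √(2916 + 580.3) = 59.1 m/s.

59.1 m/s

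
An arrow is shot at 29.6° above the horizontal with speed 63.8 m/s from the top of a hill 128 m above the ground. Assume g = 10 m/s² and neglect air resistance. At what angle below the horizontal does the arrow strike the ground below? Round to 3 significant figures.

v_x = 63.8 cos 29.6° = 55.47 m/s.
At impact |v_y| = √(v_y0² + 2 g h) = √(31.51² + 2×10×128) = 59.61 m/s.
Angle below horizontal = arctan(|v_y| / v_x) = arctan(59.61 / 55.47) = 47.1°.

47.1°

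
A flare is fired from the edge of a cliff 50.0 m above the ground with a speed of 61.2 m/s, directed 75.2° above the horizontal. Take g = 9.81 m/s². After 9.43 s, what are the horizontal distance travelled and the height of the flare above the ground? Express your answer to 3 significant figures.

x = 147 m, y = 172 m

v_x = 61.2 cos 75.2° = 15.63 m/s; v_y0 = 61.2 sin 75.2° = 59.17 m/s.
x = v_x t = 15.63 × 9.43 = 147 m.
y = 50.0 + v_y0 t − ½ g t² = 172 m.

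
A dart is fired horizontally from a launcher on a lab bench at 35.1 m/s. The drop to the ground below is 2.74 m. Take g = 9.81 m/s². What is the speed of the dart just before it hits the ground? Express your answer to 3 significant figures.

35.9 m/s

Fall time: t = √(2 × 2.74 / 9.81) = 0.7474 s.
At impact: v_x = 35.1 m/s (unchanged), v_y = g t = 9.81 × 0.7474 = 7.332 m/s.
Speed = √(v_x² + v_y²) = √(1232 + 53.76) = 35.9 m/s.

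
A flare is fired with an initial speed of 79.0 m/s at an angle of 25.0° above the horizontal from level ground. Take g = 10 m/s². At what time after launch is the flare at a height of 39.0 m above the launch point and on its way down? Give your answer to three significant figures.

5.17 s

v_y0 = 79.0 sin 25.0° = 33.39 m/s.
Set y = v_y0 t − ½ g t² = 39.0: 5.000 t² − 33.39 t + 39.0 = 0.
t = [33.39 ± √(1115 − 780.0)] / 10 = (33.39 ± 18.30) / 10, giving t = 1.51 s or t = 5.17 s.
On the way down corresponds to the larger root: t = 5.17 s.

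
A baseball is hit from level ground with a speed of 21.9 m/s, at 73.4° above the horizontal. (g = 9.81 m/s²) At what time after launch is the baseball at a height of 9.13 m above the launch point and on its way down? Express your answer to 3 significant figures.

3.79 s

v_y0 = 21.9 sin 73.4° = 20.99 m/s.
Set y = v_y0 t − ½ g t² = 9.13: 4.905 t² − 20.99 t + 9.13 = 0.
t = [20.99 ± √(440.6 − 179.1)] / 9.81 = (20.99 ± 16.17) / 9.81, giving t = 0.491 s or t = 3.79 s.
On the way down corresponds to the larger root: t = 3.79 s.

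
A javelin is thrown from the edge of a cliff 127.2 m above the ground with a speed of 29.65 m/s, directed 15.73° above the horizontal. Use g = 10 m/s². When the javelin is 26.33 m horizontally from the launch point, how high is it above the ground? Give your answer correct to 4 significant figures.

130.4 m

v_x = 29.65 cos 15.73° = 28.540 m/s, v_y0 = 29.65 sin 15.73° = 8.0382 m/s.
Time to reach x = 26.33 m: t = x / v_x = 26.33 / 28.540 = 0.92256 s.
y = 127.2 + v_y0 t − ½ g t² = 127.2 + 8.0382×0.92256 − 5.000×0.92256² = 130.4 m.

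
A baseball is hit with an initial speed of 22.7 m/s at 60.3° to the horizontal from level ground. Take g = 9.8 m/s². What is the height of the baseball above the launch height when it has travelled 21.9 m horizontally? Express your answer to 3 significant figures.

v_x = 22.7 cos 60.3° = 11.25 m/s, v_y0 = 22.7 sin 60.3° = 19.72 m/s.
Time to reach x = 21.9 m: t = x / v_x = 21.9 / 11.25 = 1.947 s.
y = v_y0 t − ½ g t² = 19.72×1.947 − 4.900×1.947² = 19.8 m.

19.8 m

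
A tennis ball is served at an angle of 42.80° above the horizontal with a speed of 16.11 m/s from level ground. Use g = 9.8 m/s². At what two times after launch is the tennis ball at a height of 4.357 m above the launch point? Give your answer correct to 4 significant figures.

v_y0 = 16.11 sin 42.80° = 10.946 m/s.
Set y = v_y0 t − ½ g t² = 4.357: 4.900 t² − 10.946 t + 4.357 = 0.
t = [10.946 ± √(119.81 − 85.397)] / 9.8 = (10.946 ± 5.8663) / 9.8, giving t = 0.5183 s or t = 1.716 s.
So the tennis ball is at 4.357 m at t = 0.5183 s (rising) and t = 1.716 s (falling).

0.5183 s and 1.716 s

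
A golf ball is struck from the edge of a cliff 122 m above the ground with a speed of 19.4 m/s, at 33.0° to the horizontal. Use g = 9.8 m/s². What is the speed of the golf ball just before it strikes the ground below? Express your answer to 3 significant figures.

v_x = 19.4 cos 33.0° = 16.27 m/s is unchanged throughout.
For the vertical component, v_y² = v_y0² + 2 g h = (10.57)² + 2×9.8×122 = 2503, so |v_y| = 50.03 m/s.
Impact speed = √(v_x² + v_y²) = √(264.7 + 2503) = 52.6 m/s.

52.6 m/s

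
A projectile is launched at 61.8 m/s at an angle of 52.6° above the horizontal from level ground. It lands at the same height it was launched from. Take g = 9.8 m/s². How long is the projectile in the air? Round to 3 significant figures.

10.0 s

Vertical component: v_y = 61.8 sin 52.6° = 49.09 m/s.
For a projectile landing at launch height, time of flight is t = 2 v_y / g = 2 × 49.09 / 9.8 = 10.0 s.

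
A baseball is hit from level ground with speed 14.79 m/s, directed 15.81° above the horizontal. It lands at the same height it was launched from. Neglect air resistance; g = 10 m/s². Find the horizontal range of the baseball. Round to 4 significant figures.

For level ground, R = v₀² sin(2θ) / g.
sin(2 × 15.81°) = sin 31.620° = 0.5243.
R = (14.79)² × 0.5243 / 10 = 11.47 m.

11.47 m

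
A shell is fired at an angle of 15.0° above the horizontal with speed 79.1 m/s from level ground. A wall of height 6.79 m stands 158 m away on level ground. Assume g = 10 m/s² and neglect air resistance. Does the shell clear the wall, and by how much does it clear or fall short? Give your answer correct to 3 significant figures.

Yes — it clears the wall by 14.2 m.

v_x = 79.1 cos 15.0° = 76.40 m/s; v_y0 = 79.1 sin 15.0° = 20.47 m/s.
Time to reach the wall: t = 158 / 76.40 = 2.068 s.
Height at that point: y = 20.47×2.068 − 5.000×2.068² = 20.95 m.
That is 20.95 − 6.79 = 14.2 m above the top of the wall, so the shell clears it.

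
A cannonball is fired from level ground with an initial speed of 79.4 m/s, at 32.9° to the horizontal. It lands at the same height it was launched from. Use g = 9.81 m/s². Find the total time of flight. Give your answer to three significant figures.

8.79 s

Vertical component: v_y = 79.4 sin 32.9° = 43.13 m/s.
For a projectile landing at launch height, time of flight is t = 2 v_y / g = 2 × 43.13 / 9.81 = 8.79 s.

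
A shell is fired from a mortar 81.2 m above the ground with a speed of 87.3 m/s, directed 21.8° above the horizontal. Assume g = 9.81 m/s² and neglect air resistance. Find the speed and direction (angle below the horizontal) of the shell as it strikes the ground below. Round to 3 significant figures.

96.0 m/s at 32.4° below the horizontal

v_x = 87.3 cos 21.8° = 81.06 m/s (constant).
|v_y| at impact = √((32.42)² + 2×9.81×81.2) = 51.42 m/s.
Speed = √(81.06² + 51.42²) = 96.0 m/s; angle = arctan(51.42/81.06) = 32.4° below horizontal.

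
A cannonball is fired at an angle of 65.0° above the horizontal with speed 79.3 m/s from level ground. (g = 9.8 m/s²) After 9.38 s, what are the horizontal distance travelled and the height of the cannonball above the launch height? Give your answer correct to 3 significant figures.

x = 314 m, y = 243 m

v_x = 79.3 cos 65.0° = 33.51 m/s; v_y0 = 79.3 sin 65.0° = 71.87 m/s.
x = v_x t = 33.51 × 9.38 = 314 m.
y = v_y0 t − ½ g t² = 71.87×9.38 − 4.900×9.38² = 243 m.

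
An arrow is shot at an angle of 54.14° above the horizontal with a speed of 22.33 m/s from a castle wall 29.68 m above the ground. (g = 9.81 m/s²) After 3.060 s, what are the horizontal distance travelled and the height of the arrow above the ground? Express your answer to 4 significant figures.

x = 40.03 m, y = 39.13 m

v_x = 22.33 cos 54.14° = 13.081 m/s; v_y0 = 22.33 sin 54.14° = 18.097 m/s.
x = v_x t = 13.081 × 3.060 = 40.03 m.
y = 29.68 + v_y0 t − ½ g t² = 39.13 m.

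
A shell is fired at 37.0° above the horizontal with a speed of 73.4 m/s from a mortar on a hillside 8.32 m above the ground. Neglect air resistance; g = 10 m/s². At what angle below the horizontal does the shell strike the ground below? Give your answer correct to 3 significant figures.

v_x = 73.4 cos 37.0° = 58.62 m/s.
At impact |v_y| = √(v_y0² + 2 g h) = √(44.17² + 2×10×8.32) = 46.02 m/s.
Angle below horizontal = arctan(|v_y| / v_x) = arctan(46.02 / 58.62) = 38.1°.

38.1°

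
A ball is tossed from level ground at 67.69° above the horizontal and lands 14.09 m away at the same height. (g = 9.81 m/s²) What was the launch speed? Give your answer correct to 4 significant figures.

14.03 m/s

On level ground, R = v₀² sin(2θ) / g, so v₀ = √(R g / sin 2θ).
sin(2 × 67.69°) = 0.7024.
v₀ = √(14.09 × 9.81 / 0.7024) = √196.79 = 14.03 m/s.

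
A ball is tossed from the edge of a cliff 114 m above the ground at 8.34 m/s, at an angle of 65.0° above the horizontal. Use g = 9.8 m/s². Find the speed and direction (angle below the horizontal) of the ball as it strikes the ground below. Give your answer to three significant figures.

v_x = 8.34 cos 65.0° = 3.525 m/s (constant).
|v_y| at impact = √((7.559)² + 2×9.8×114) = 47.87 m/s.
Speed = √(3.525² + 47.87²) = 48.0 m/s; angle = arctan(47.87/3.525) = 85.8° below horizontal.

48.0 m/s at 85.8° below the horizontal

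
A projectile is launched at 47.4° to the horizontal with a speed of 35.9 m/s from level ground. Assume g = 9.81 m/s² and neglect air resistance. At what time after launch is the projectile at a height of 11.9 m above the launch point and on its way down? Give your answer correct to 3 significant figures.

4.89 s

v_y0 = 35.9 sin 47.4° = 26.43 m/s.
Set y = v_y0 t − ½ g t² = 11.9: 4.905 t² − 26.43 t + 11.9 = 0.
t = [26.43 ± √(698.5 − 233.5)] / 9.81 = (26.43 ± 21.56) / 9.81, giving t = 0.496 s or t = 4.89 s.
On the way down corresponds to the larger root: t = 4.89 s.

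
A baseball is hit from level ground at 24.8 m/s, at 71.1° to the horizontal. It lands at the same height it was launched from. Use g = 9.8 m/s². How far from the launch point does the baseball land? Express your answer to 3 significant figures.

Components: v_x = 24.8 cos 71.1° = 8.033 m/s, v_y = 24.8 sin 71.1° = 23.46 m/s.
Time of flight (same landing height): t = 2 v_y / g = 2 × 23.46 / 9.8 = 4.788 s.
Range: R = v_x · t = 8.033 × 4.788 = 38.5 m.

38.5 m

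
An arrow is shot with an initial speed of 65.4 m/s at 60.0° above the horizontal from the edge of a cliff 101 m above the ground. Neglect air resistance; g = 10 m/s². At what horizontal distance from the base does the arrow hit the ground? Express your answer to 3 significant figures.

Components: v_x = 65.4 cos 60.0° = 32.70 m/s, v_y = 65.4 sin 60.0° = 56.64 m/s.
Vertical: 0 = 101 + 56.64 t − ½(10) t² ⇒ 5.000 t² − 56.64 t − 101 = 0.
t = [56.64 + √(3208 + 2020)] / 10.00 = 12.89 s.
Horizontal: R = v_x · t = 32.70 × 12.89 = 422 m.

422 m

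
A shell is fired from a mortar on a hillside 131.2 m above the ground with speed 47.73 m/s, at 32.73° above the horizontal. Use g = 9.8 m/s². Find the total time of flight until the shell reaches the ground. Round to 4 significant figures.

Vertical component: v_y = 47.73 sin 32.73° = 25.807 m/s.
Taking up as positive with launch at y = 131.2 m, landing at y = 0: 0 = 131.2 + 25.807 t − ½(9.8) t².
Solving 4.900 t² − 25.807 t − 131.2 = 0 gives t = [25.807 + √(25.807² + 4·4.900·131.2)] / 9.800 = 8.439 s.

8.439 s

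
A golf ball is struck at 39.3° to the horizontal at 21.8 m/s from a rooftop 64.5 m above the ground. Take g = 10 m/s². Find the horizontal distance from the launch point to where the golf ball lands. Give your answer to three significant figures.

Components: v_x = 21.8 cos 39.3° = 16.87 m/s, v_y = 21.8 sin 39.3° = 13.81 m/s.
Vertical: 0 = 64.5 + 13.81 t − ½(10) t² ⇒ 5.000 t² − 13.81 t − 64.5 = 0.
t = [13.81 + √(190.7 + 1290)] / 10.00 = 5.229 s.
Horizontal: R = v_x · t = 16.87 × 5.229 = 88.2 m.

88.2 m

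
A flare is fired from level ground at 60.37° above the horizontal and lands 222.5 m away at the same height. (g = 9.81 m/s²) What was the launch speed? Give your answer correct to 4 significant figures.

50.39 m/s

On level ground, R = v₀² sin(2θ) / g, so v₀ = √(R g / sin 2θ).
sin(2 × 60.37°) = 0.8595.
v₀ = √(222.5 × 9.81 / 0.8595) = √2539.5 = 50.39 m/s.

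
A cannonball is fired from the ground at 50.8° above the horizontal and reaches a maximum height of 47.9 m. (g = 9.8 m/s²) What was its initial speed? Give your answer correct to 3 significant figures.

At maximum height v_y = 0, so (v₀ sin θ)² = 2 g H.
v₀ sin 50.8° = √(2 × 9.8 × 47.9) = 30.64 m/s.
v₀ = 30.64 / sin 50.8° = 30.64 / 0.7749 = 39.5 m/s.

39.5 m/s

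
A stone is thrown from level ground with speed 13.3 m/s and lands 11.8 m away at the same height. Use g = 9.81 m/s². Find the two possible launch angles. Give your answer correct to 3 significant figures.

Level-ground range: R = v₀² sin(2θ)/g ⇒ sin 2θ = R g / v₀² = 11.8×9.81/13.3² = 0.6544.
2θ = arcsin(0.6544) = 40.87° or 180° − 40.87° = 139.13°.
So θ = 20.4° or θ = 69.6°.

20.4° and 69.6°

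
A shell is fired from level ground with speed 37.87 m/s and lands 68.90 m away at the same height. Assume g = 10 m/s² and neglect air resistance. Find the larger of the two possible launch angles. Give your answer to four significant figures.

Level-ground range: R = v₀² sin(2θ)/g ⇒ sin 2θ = R g / v₀² = 68.90×10/37.87² = 0.4804.
2θ = arcsin(0.4804) = 28.712° or 180° − 28.712° = 151.288°.
So θ = 14.36° or θ = 75.64°.

75.64°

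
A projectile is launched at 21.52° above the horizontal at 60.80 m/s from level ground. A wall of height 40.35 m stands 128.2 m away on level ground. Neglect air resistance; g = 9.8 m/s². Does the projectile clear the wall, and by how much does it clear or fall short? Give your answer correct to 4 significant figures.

v_x = 60.80 cos 21.52° = 56.562 m/s; v_y0 = 60.80 sin 21.52° = 22.303 m/s.
Time to reach the wall: t = 128.2 / 56.562 = 2.2665 s.
Height at that point: y = 22.303×2.2665 − 4.900×2.2665² = 25.378 m.
That is 40.35 − 25.378 = 14.97 m below the top of the wall, so the projectile does not clear it.

No — it falls 14.97 m short of clearing the wall.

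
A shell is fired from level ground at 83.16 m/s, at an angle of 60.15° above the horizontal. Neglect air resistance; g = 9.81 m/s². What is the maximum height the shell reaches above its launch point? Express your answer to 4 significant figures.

265.2 m

Vertical component of launch velocity: v_y = 83.16 sin 60.15° = 72.127 m/s.
At the highest point the vertical velocity is zero, so v_y² = 2 g h_max.
h_max = (72.127)² / (2 × 9.81) = 5202.3 / 19.62 = 265.2 m.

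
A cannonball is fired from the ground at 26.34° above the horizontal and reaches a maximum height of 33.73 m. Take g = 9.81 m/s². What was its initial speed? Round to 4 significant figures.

At maximum height v_y = 0, so (v₀ sin θ)² = 2 g H.
v₀ sin 26.34° = √(2 × 9.81 × 33.73) = 25.725 m/s.
v₀ = 25.725 / sin 26.34° = 25.725 / 0.4437 = 57.98 m/s.

57.98 m/s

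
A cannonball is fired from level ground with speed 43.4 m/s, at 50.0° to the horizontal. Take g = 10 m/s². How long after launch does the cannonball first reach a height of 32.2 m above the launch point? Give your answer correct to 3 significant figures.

v_y0 = 43.4 sin 50.0° = 33.25 m/s.
Set y = v_y0 t − ½ g t² = 32.2: 5.000 t² − 33.25 t + 32.2 = 0.
t = [33.25 ± √(1106 − 644.0)] / 10 = (33.25 ± 21.49) / 10, giving t = 1.18 s or t = 5.47 s.
The cannonball is on the way up at the first time, so t = 1.18 s.

1.18 s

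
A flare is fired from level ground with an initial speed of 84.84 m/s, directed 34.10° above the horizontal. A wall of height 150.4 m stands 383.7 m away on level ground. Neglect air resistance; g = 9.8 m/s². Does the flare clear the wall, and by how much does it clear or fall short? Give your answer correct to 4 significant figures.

No — it falls 36.78 m short of clearing the wall.

v_x = 84.84 cos 34.10° = 70.253 m/s; v_y0 = 84.84 sin 34.10° = 47.565 m/s.
Time to reach the wall: t = 383.7 / 70.253 = 5.4617 s.
Height at that point: y = 47.565×5.4617 − 4.900×5.4617² = 113.62 m.
That is 150.4 − 113.62 = 36.78 m below the top of the wall, so the flare does not clear it.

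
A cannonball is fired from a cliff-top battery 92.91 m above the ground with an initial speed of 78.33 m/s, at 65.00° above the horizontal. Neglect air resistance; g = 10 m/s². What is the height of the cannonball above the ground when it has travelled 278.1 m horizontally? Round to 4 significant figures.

336.4 m

v_x = 78.33 cos 65.00° = 33.104 m/s, v_y0 = 78.33 sin 65.00° = 70.991 m/s.
Time to reach x = 278.1 m: t = x / v_x = 278.1 / 33.104 = 8.4008 s.
y = 92.91 + v_y0 t − ½ g t² = 92.91 + 70.991×8.4008 − 5.000×8.4008² = 336.4 m.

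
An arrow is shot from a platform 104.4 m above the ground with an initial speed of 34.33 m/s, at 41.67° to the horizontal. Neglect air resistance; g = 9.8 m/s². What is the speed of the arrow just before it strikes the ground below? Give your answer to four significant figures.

56.79 m/s

v_x = 34.33 cos 41.67° = 25.644 m/s is unchanged throughout.
For the vertical component, v_y² = v_y0² + 2 g h = (22.824)² + 2×9.8×104.4 = 2567.2, so |v_y| = 50.668 m/s.
Impact speed = √(v_x² + v_y²) = √(657.61 + 2567.2) = 56.79 m/s.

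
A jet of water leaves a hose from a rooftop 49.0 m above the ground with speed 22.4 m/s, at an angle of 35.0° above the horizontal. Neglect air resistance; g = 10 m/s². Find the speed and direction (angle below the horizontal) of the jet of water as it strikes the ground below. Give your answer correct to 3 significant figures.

v_x = 22.4 cos 35.0° = 18.35 m/s (constant).
|v_y| at impact = √((12.85)² + 2×10×49.0) = 33.84 m/s.
Speed = √(18.35² + 33.84²) = 38.5 m/s; angle = arctan(33.84/18.35) = 61.5° below horizontal.

38.5 m/s at 61.5° below the horizontal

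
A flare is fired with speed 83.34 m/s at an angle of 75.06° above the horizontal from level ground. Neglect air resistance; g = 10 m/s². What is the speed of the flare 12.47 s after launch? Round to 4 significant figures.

v_x = 83.34 cos 75.06° = 21.486 m/s (constant).
v_y(t) = 83.34 sin 75.06° − g t = 80.523 − 10 × 12.47 = -44.177 m/s.
Speed = √(v_x² + v_y²) = √(461.65 + 1951.6) = 49.12 m/s.

49.12 m/s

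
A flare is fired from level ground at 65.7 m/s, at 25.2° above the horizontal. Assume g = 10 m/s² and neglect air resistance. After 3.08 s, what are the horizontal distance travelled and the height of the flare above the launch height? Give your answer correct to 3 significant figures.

x = 183 m, y = 38.7 m

v_x = 65.7 cos 25.2° = 59.45 m/s; v_y0 = 65.7 sin 25.2° = 27.97 m/s.
x = v_x t = 59.45 × 3.08 = 183 m.
y = v_y0 t − ½ g t² = 27.97×3.08 − 5.000×3.08² = 38.7 m.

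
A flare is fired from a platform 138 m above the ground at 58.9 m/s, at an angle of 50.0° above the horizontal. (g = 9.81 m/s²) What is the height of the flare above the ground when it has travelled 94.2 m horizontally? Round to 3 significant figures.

220 m

v_x = 58.9 cos 50.0° = 37.86 m/s, v_y0 = 58.9 sin 50.0° = 45.12 m/s.
Time to reach x = 94.2 m: t = x / v_x = 94.2 / 37.86 = 2.488 s.
y = 138 + v_y0 t − ½ g t² = 138 + 45.12×2.488 − 4.905×2.488² = 220 m.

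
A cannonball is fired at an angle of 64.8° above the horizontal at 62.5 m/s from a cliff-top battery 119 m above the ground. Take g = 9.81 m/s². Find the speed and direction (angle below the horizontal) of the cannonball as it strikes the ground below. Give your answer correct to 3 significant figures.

79.0 m/s at 70.3° below the horizontal

v_x = 62.5 cos 64.8° = 26.61 m/s (constant).
|v_y| at impact = √((56.55)² + 2×9.81×119) = 74.38 m/s.
Speed = √(26.61² + 74.38²) = 79.0 m/s; angle = arctan(74.38/26.61) = 70.3° below horizontal.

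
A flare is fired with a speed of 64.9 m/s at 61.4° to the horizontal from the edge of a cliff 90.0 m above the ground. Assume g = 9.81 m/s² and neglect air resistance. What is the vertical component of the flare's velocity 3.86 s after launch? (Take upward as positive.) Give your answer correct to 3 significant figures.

19.1 m/s

Initial vertical component: v_y0 = 64.9 sin 61.4° = 56.98 m/s.
v_y(t) = v_y0 − g t = 56.98 − 9.81 × 3.86 = 19.1 m/s.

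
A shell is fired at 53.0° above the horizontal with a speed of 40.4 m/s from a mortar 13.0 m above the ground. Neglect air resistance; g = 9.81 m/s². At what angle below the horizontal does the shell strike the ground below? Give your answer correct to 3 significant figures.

v_x = 40.4 cos 53.0° = 24.31 m/s.
At impact |v_y| = √(v_y0² + 2 g h) = √(32.26² + 2×9.81×13.0) = 36.00 m/s.
Angle below horizontal = arctan(|v_y| / v_x) = arctan(36.00 / 24.31) = 56.0°.

56.0°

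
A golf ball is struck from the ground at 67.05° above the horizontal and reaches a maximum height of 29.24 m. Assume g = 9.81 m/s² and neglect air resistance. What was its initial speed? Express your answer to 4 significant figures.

26.01 m/s

At maximum height v_y = 0, so (v₀ sin θ)² = 2 g H.
v₀ sin 67.05° = √(2 × 9.81 × 29.24) = 23.952 m/s.
v₀ = 23.952 / sin 67.05° = 23.952 / 0.9208 = 26.01 m/s.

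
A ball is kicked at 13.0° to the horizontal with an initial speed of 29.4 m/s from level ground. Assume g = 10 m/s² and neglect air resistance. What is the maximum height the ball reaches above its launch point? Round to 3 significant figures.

2.19 m

Vertical component of launch velocity: v_y = 29.4 sin 13.0° = 6.614 m/s.
At the highest point the vertical velocity is zero, so v_y² = 2 g h_max.
h_max = (6.614)² / (2 × 10) = 43.74 / 20.00 = 2.19 m.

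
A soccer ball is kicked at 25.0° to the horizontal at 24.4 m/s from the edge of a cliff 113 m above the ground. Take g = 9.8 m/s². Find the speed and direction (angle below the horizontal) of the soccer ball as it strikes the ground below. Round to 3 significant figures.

v_x = 24.4 cos 25.0° = 22.11 m/s (constant).
|v_y| at impact = √((10.31)² + 2×9.8×113) = 48.18 m/s.
Speed = √(22.11² + 48.18²) = 53.0 m/s; angle = arctan(48.18/22.11) = 65.3° below horizontal.

53.0 m/s at 65.3° below the horizontal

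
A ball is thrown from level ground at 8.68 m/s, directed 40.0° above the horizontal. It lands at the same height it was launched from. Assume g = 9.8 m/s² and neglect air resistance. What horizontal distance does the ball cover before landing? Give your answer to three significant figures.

7.57 m

Components: v_x = 8.68 cos 40.0° = 6.649 m/s, v_y = 8.68 sin 40.0° = 5.579 m/s.
Time of flight (same landing height): t = 2 v_y / g = 2 × 5.579 / 9.8 = 1.139 s.
Range: R = v_x · t = 6.649 × 1.139 = 7.57 m.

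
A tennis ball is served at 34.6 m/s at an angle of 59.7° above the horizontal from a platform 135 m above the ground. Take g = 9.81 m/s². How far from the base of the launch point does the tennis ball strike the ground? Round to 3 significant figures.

Components: v_x = 34.6 cos 59.7° = 17.46 m/s, v_y = 34.6 sin 59.7° = 29.87 m/s.
Vertical: 0 = 135 + 29.87 t − ½(9.81) t² ⇒ 4.905 t² − 29.87 t − 135 = 0.
t = [29.87 + √(892.2 + 2649)] / 9.810 = 9.111 s.
Horizontal: R = v_x · t = 17.46 × 9.111 = 159 m.

159 m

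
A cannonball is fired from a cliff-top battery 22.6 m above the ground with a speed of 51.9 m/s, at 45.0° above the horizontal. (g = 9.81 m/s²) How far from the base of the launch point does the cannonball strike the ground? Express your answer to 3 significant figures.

Components: v_x = 51.9 cos 45.0° = 36.70 m/s, v_y = 51.9 sin 45.0° = 36.70 m/s.
Vertical: 0 = 22.6 + 36.70 t − ½(9.81) t² ⇒ 4.905 t² − 36.70 t − 22.6 = 0.
t = [36.70 + √(1347 + 443.4)] / 9.810 = 8.054 s.
Horizontal: R = v_x · t = 36.70 × 8.054 = 296 m.

296 m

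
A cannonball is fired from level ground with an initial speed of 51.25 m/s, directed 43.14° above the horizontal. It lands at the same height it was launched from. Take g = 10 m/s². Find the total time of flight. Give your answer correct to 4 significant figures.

7.009 s

Vertical component: v_y = 51.25 sin 43.14° = 35.044 m/s.
For a projectile landing at launch height, time of flight is t = 2 v_y / g = 2 × 35.044 / 10 = 7.009 s.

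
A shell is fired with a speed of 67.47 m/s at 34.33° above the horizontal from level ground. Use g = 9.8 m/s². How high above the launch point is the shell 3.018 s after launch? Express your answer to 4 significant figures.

70.20 m

v_y0 = 67.47 sin 34.33° = 38.050 m/s.
y(t) = v_y0 t − ½ g t² = 38.050×3.018 − 4.900×3.018² = 70.20 m.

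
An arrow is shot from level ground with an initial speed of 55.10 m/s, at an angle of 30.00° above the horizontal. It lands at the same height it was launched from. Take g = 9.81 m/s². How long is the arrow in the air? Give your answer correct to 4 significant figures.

Vertical component: v_y = 55.10 sin 30.00° = 27.550 m/s.
For a projectile landing at launch height, time of flight is t = 2 v_y / g = 2 × 27.550 / 9.81 = 5.617 s.

5.617 s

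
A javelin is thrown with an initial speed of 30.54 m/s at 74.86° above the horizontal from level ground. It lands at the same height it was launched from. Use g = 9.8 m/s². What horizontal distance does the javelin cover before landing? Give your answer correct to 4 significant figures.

Components: v_x = 30.54 cos 74.86° = 7.9764 m/s, v_y = 30.54 sin 74.86° = 29.480 m/s.
Time of flight (same landing height): t = 2 v_y / g = 2 × 29.480 / 9.8 = 6.0163 s.
Range: R = v_x · t = 7.9764 × 6.0163 = 47.99 m.

47.99 m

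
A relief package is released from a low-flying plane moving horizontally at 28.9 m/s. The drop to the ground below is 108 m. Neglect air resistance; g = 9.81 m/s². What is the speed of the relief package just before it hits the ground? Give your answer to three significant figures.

Fall time: t = √(2 × 108 / 9.81) = 4.692 s.
At impact: v_x = 28.9 m/s (unchanged), v_y = g t = 9.81 × 4.692 = 46.03 m/s.
Speed = √(v_x² + v_y²) = √(835.2 + 2119) = 54.4 m/s.

54.4 m/s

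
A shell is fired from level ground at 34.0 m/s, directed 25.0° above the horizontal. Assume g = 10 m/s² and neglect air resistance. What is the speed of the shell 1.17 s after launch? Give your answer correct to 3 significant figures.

30.9 m/s

v_x = 34.0 cos 25.0° = 30.81 m/s (constant).
v_y(t) = 34.0 sin 25.0° − g t = 14.37 − 10 × 1.17 = 2.670 m/s.
Speed = √(v_x² + v_y²) = √(949.3 + 7.129) = 30.9 m/s.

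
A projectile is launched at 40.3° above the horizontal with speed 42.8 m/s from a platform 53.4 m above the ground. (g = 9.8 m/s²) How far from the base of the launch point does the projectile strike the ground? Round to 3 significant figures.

234 m

Components: v_x = 42.8 cos 40.3° = 32.64 m/s, v_y = 42.8 sin 40.3° = 27.68 m/s.
Vertical: 0 = 53.4 + 27.68 t − ½(9.8) t² ⇒ 4.900 t² − 27.68 t − 53.4 = 0.
t = [27.68 + √(766.2 + 1047)] / 9.800 = 7.170 s.
Horizontal: R = v_x · t = 32.64 × 7.170 = 234 m.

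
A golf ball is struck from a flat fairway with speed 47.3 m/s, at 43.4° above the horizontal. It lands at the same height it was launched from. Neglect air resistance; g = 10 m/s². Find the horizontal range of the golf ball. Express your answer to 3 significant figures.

Components: v_x = 47.3 cos 43.4° = 34.37 m/s, v_y = 47.3 sin 43.4° = 32.50 m/s.
Time of flight (same landing height): t = 2 v_y / g = 2 × 32.50 / 10 = 6.500 s.
Range: R = v_x · t = 34.37 × 6.500 = 223 m.

223 m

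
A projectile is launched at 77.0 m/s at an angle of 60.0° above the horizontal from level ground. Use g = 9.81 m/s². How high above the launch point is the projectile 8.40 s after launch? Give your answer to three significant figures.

v_y0 = 77.0 sin 60.0° = 66.68 m/s.
y(t) = v_y0 t − ½ g t² = 66.68×8.40 − 4.905×8.40² = 214 m.

214 m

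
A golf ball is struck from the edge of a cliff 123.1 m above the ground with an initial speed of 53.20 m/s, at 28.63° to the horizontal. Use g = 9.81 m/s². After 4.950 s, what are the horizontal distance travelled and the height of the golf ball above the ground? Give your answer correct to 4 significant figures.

x = 231.1 m, y = 129.1 m

v_x = 53.20 cos 28.63° = 46.695 m/s; v_y0 = 53.20 sin 28.63° = 25.491 m/s.
x = v_x t = 46.695 × 4.950 = 231.1 m.
y = 123.1 + v_y0 t − ½ g t² = 129.1 m.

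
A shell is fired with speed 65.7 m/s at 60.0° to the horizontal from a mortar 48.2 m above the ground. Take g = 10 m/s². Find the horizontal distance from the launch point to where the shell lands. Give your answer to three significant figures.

400 m

Components: v_x = 65.7 cos 60.0° = 32.85 m/s, v_y = 65.7 sin 60.0° = 56.90 m/s.
Vertical: 0 = 48.2 + 56.90 t − ½(10) t² ⇒ 5.000 t² − 56.90 t − 48.2 = 0.
t = [56.90 + √(3238 + 964.0)] / 10.00 = 12.17 s.
Horizontal: R = v_x · t = 32.85 × 12.17 = 400 m.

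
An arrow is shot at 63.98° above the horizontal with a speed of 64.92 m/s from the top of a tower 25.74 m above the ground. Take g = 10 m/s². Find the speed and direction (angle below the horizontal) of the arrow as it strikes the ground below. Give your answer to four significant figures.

68.77 m/s at 65.54° below the horizontal

v_x = 64.92 cos 63.98° = 28.479 m/s (constant).
|v_y| at impact = √((58.340)² + 2×10×25.74) = 62.597 m/s.
Speed = √(28.479² + 62.597²) = 68.77 m/s; angle = arctan(62.597/28.479) = 65.54° below horizontal.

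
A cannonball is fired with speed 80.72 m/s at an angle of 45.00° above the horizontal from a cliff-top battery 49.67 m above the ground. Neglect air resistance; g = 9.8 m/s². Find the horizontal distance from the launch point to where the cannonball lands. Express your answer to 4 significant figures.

711.3 m

Components: v_x = 80.72 cos 45.00° = 57.078 m/s, v_y = 80.72 sin 45.00° = 57.078 m/s.
Vertical: 0 = 49.67 + 57.078 t − ½(9.8) t² ⇒ 4.900 t² − 57.078 t − 49.67 = 0.
t = [57.078 + √(3257.9 + 973.53)] / 9.800 = 12.462 s.
Horizontal: R = v_x · t = 57.078 × 12.462 = 711.3 m.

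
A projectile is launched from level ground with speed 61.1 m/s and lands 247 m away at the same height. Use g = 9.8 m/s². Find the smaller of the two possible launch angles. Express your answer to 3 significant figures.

Level-ground range: R = v₀² sin(2θ)/g ⇒ sin 2θ = R g / v₀² = 247×9.8/61.1² = 0.6484.
2θ = arcsin(0.6484) = 40.42° or 180° − 40.42° = 139.58°.
So θ = 20.2° or θ = 69.8°.

20.2°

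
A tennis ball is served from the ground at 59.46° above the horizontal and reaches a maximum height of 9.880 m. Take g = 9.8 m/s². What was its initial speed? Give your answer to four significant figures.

16.16 m/s

At maximum height v_y = 0, so (v₀ sin θ)² = 2 g H.
v₀ sin 59.46° = √(2 × 9.8 × 9.880) = 13.916 m/s.
v₀ = 13.916 / sin 59.46° = 13.916 / 0.8613 = 16.16 m/s.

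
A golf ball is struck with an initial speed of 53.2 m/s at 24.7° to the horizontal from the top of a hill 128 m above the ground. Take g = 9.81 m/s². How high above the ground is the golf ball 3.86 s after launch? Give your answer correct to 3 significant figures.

v_y0 = 53.2 sin 24.7° = 22.23 m/s.
y(t) = 128 + v_y0 t − ½ g t² = 128 + 22.23×3.86 − ½×9.81×3.86² = 141 m.

141 m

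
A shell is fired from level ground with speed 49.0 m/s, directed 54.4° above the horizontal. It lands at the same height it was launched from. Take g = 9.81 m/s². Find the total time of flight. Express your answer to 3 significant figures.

8.12 s

Vertical component: v_y = 49.0 sin 54.4° = 39.84 m/s.
For a projectile landing at launch height, time of flight is t = 2 v_y / g = 2 × 39.84 / 9.81 = 8.12 s.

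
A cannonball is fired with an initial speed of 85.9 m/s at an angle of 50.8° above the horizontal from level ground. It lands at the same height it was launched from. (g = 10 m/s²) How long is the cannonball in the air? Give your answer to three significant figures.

13.3 s

Vertical component: v_y = 85.9 sin 50.8° = 66.57 m/s.
For a projectile landing at launch height, time of flight is t = 2 v_y / g = 2 × 66.57 / 10 = 13.3 s.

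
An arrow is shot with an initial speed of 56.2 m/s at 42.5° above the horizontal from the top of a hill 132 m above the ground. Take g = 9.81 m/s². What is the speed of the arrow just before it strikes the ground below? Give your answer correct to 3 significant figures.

v_x = 56.2 cos 42.5° = 41.43 m/s is unchanged throughout.
For the vertical component, v_y² = v_y0² + 2 g h = (37.97)² + 2×9.81×132 = 4032, so |v_y| = 63.50 m/s.
Impact speed = √(v_x² + v_y²) = √(1716 + 4032) = 75.8 m/s.

75.8 m/s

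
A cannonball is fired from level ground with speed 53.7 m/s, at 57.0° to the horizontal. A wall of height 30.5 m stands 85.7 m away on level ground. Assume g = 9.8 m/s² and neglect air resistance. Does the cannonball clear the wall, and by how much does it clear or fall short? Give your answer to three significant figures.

Yes — it clears the wall by 59.4 m.

v_x = 53.7 cos 57.0° = 29.25 m/s; v_y0 = 53.7 sin 57.0° = 45.04 m/s.
Time to reach the wall: t = 85.7 / 29.25 = 2.930 s.
Height at that point: y = 45.04×2.930 − 4.900×2.930² = 89.90 m.
That is 89.90 − 30.5 = 59.4 m above the top of the wall, so the cannonball clears it.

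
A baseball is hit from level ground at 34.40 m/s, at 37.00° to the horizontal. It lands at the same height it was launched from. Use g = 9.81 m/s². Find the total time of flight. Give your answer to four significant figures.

4.221 s

Vertical component: v_y = 34.40 sin 37.00° = 20.702 m/s.
For a projectile landing at launch height, time of flight is t = 2 v_y / g = 2 × 20.702 / 9.81 = 4.221 s.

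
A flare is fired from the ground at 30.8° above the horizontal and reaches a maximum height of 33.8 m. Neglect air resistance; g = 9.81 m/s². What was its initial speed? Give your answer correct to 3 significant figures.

At maximum height v_y = 0, so (v₀ sin θ)² = 2 g H.
v₀ sin 30.8° = √(2 × 9.81 × 33.8) = 25.75 m/s.
v₀ = 25.75 / sin 30.8° = 25.75 / 0.5120 = 50.3 m/s.

50.3 m/s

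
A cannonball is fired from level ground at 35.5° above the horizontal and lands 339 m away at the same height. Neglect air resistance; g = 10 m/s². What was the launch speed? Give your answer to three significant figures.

59.9 m/s

On level ground, R = v₀² sin(2θ) / g, so v₀ = √(R g / sin 2θ).
sin(2 × 35.5°) = 0.9455.
v₀ = √(339 × 10 / 0.9455) = √3585 = 59.9 m/s.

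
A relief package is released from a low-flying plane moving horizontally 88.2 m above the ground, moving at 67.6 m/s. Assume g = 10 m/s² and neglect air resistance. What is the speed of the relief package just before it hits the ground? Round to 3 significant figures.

79.6 m/s

Fall time: t = √(2 × 88.2 / 10) = 4.200 s.
At impact: v_x = 67.6 m/s (unchanged), v_y = g t = 10 × 4.200 = 42.00 m/s.
Speed = √(v_x² + v_y²) = √(4570 + 1764) = 79.6 m/s.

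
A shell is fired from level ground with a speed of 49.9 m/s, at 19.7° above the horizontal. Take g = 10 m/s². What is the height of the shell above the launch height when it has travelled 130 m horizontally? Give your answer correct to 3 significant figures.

v_x = 49.9 cos 19.7° = 46.98 m/s, v_y0 = 49.9 sin 19.7° = 16.82 m/s.
Time to reach x = 130 m: t = x / v_x = 130 / 46.98 = 2.767 s.
y = v_y0 t − ½ g t² = 16.82×2.767 − 5.000×2.767² = 8.26 m.

8.26 m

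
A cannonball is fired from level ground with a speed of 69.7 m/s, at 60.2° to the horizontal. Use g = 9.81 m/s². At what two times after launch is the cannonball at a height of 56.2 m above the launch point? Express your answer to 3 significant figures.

1.01 s and 11.3 s

v_y0 = 69.7 sin 60.2° = 60.48 m/s.
Set y = v_y0 t − ½ g t² = 56.2: 4.905 t² − 60.48 t + 56.2 = 0.
t = [60.48 ± √(3658 − 1103)] / 9.81 = (60.48 ± 50.55) / 9.81, giving t = 1.01 s or t = 11.3 s.
So the cannonball is at 56.2 m at t = 1.01 s (rising) and t = 11.3 s (falling).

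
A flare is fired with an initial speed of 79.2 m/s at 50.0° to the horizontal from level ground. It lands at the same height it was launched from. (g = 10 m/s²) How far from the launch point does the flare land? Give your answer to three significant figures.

618 m

For level ground, R = v₀² sin(2θ) / g.
sin(2 × 50.0°) = sin 100.0° = 0.9848.
R = (79.2)² × 0.9848 / 10 = 618 m.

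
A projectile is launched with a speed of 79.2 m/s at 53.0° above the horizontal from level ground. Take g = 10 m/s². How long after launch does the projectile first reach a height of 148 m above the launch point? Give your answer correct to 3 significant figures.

v_y0 = 79.2 sin 53.0° = 63.25 m/s.
Set y = v_y0 t − ½ g t² = 148: 5.000 t² − 63.25 t + 148 = 0.
t = [63.25 ± √(4001 − 2960)] / 10 = (63.25 ± 32.26) / 10, giving t = 3.10 s or t = 9.55 s.
The projectile is on the way up at the first time, so t = 3.10 s.

3.10 s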